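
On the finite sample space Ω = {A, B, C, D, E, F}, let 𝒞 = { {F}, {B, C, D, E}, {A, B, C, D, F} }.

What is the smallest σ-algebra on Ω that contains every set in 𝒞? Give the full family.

Begin from { ∅, {F}, {B, C, D, E}, {A, B, C, D, F}, Ω } (that is, 𝒞 plus ∅ and Ω).
Step 1 adds 4:
  {E}  = {A, B, C, D, F}ᶜ
  {A, F}  = {B, C, D, E}ᶜ
  {A, B, C, D, E}  = {F}ᶜ
  {B, C, D, E, F}  = {B, C, D, E} ∪ {F}
  (now 9)
Step 2 adds 3:
  {A}  = {B, C, D, E, F}ᶜ
  {E, F}  = {F} ∪ {E}
  {A, E, F}  = {A, F} ∪ {E}
  (now 12)
Step 3: +3 →
  {A, E}  = {E} ∪ {A}
  {B, C, D}  = {A, E, F}ᶜ
  {A, B, C, D}  = {E, F}ᶜ
  (now 15)
Step 4: +1 →
  {B, C, D, F}  = {A, E}ᶜ
  (now 16)
Step 5 adds nothing — fixpoint reached.

Hence σ(𝒞) has 16 members: { ∅, {A}, {E}, {F}, {A, E}, {A, F}, {E, F}, {A, E, F}, {B, C, D}, {A, B, C, D}, {B, C, D, E}, {B, C, D, F}, {A, B, C, D, E}, {A, B, C, D, F}, {B, C, D, E, F}, Ω }.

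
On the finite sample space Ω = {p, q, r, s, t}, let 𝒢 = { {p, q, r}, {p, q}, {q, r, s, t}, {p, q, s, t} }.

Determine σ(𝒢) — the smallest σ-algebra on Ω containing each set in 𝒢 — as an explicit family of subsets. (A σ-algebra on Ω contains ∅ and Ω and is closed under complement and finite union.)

σ(𝒢) (16 sets): { ∅, {p}, {q}, {r}, {p, q}, {p, r}, {q, r}, {s, t}, {p, q, r}, {p, s, t}, {q, s, t}, {r, s, t}, {p, q, s, t}, {p, r, s, t}, {q, r, s, t}, Ω }

Derivation:
Seed the family with 𝒢 together with ∅ and Ω: { ∅, {p, q}, {p, q, r}, {p, q, s, t}, {q, r, s, t}, Ω }.
Pass 1: +4 →
  {p}  = Ω∖{q, r, s, t}
  {r}  = Ω∖{p, q, s, t}
  {s, t}  = Ω∖{p, q, r}
  {r, s, t}  = Ω∖{p, q}
  [10 total]
Pass 2. New:
  {p, r}  = {r} ∪ {p}
  {p, s, t}  = {s, t} ∪ {p}
  {p, r, s, t}  = {r, s, t} ∪ {p}
  [13 total]
Pass 3 adds 3:
  {q}  = Ω∖{p, r, s, t}
  {q, r}  = Ω∖{p, s, t}
  {q, s, t}  = Ω∖{p, r}
  [16 total]
Pass 4: closed — nothing new.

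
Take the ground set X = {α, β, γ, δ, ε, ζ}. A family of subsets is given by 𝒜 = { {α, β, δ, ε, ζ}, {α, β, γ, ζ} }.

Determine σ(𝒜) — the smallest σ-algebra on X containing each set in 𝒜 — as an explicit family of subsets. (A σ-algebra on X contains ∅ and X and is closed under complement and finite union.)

Take S₀ = 𝒜 ∪ {∅, X} = { {}, {α, β, γ, ζ}, {α, β, δ, ε, ζ}, X }.
Pass 1: 2 new —
  {γ}  = complement {α, β, δ, ε, ζ}
  {δ, ε}  = complement {α, β, γ, ζ}
Pass 2: 1 new —
  {γ, δ, ε}  = {δ, ε} ∪ {γ}
Pass 3: +1 →
  {α, β, ζ}  = complement {γ, δ, ε}
After Pass 4 the family is unchanged; done.

σ(𝒜) = { {}, {γ}, {δ, ε}, {α, β, ζ}, {γ, δ, ε}, {α, β, γ, ζ}, {α, β, δ, ε, ζ}, X }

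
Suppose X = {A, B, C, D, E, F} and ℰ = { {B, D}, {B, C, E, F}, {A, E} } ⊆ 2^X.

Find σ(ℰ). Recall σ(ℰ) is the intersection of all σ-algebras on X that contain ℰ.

Initial family (5 sets): { ∅, {A, E}, {B, D}, {B, C, E, F}, X }.
Round 1 adds 6:
  {A, D}  = X∖{B, C, E, F}
  {A, B, D, E}  = {A, E} ∪ {B, D}
  {A, C, E, F}  = X∖{B, D}
  {B, C, D, F}  = X∖{A, E}
  {A, B, C, E, F}  = {A, E} ∪ {B, C, E, F}
  {B, C, D, E, F}  = {B, D} ∪ {B, C, E, F}
  [11 total]
Round 2 (7 new):
  {A}  = X∖{B, C, D, E, F}
  {D}  = X∖{A, B, C, E, F}
  {C, F}  = X∖{A, B, D, E}
  {A, B, D}  = {A, D} ∪ {B, D}
  {A, D, E}  = {A, D} ∪ {A, E}
  {A, B, C, D, F}  = {A, D} ∪ {B, C, D, F}
  {A, C, D, E, F}  = {A, C, E, F} ∪ {A, D}
  [18 total]
Round 3 (7 new):
  {B}  = X∖{A, C, D, E, F}
  {E}  = X∖{A, B, C, D, F}
  {A, C, F}  = {A} ∪ {C, F}
  {B, C, F}  = X∖{A, D, E}
  {C, D, F}  = {C, F} ∪ {D}
  {C, E, F}  = X∖{A, B, D}
  {A, C, D, F}  = {A, D} ∪ {C, F}
  [25 total]
Round 4 (7 new):
  {A, B}  = {B} ∪ {A}
  {B, E}  = X∖{A, C, D, F}
  {D, E}  = {E} ∪ {D}
  {A, B, E}  = X∖{C, D, F}
  {B, D, E}  = X∖{A, C, F}
  {A, B, C, F}  = {A, C, F} ∪ {B, C, F}
  {C, D, E, F}  = {E} ∪ {C, D, F}
  [32 total]
After Round 5 the family is unchanged; done.

Therefore σ(ℰ) = { ∅, {A}, {B}, {D}, {E}, {A, B}, {A, D}, {A, E}, {B, D}, {B, E}, {C, F}, {D, E}, {A, B, D}, {A, B, E}, {A, C, F}, {A, D, E}, {B, C, F}, {B, D, E}, {C, D, F}, {C, E, F}, {A, B, C, F}, {A, B, D, E}, {A, C, D, F}, {A, C, E, F}, {B, C, D, F}, {B, C, E, F}, {C, D, E, F}, {A, B, C, D, F}, {A, B, C, E, F}, {A, C, D, E, F}, {B, C, D, E, F}, X } (|σ(ℰ)| = 32).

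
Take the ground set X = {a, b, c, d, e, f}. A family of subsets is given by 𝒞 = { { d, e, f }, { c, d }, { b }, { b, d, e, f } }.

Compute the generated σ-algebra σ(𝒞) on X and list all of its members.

Start: 𝒞 ∪ {∅, X} = { {  }, { b }, { c, d }, { d, e, f }, { b, d, e, f }, X }.
Pass 1 (7 new):
  { a, c }  = { b, d, e, f }ᶜ
  { a, b, c }  = { d, e, f }ᶜ
  { b, c, d }  = { c, d } ∪ { b }
  { a, b, e, f }  = { c, d }ᶜ
  { c, d, e, f }  = { c, d } ∪ { d, e, f }
  { a, c, d, e, f }  = { b }ᶜ
  { b, c, d, e, f }  = { c, d } ∪ { b, d, e, f }
  [13 total]
Pass 2: +7 →
  { a }  = { b, c, d, e, f }ᶜ
  { a, b }  = { c, d, e, f }ᶜ
  { a, c, d }  = { c, d } ∪ { a, c }
  { a, e, f }  = { b, c, d }ᶜ
  { a, b, c, d }  = { c, d } ∪ { a, b, c }
  { a, b, c, e, f }  = { a, b, c } ∪ { a, b, e, f }
  { a, b, d, e, f }  = { b, d, e, f } ∪ { a, b, e, f }
  [20 total]
Pass 3 adds 6:
  { c }  = { a, b, d, e, f }ᶜ
  { d }  = { a, b, c, e, f }ᶜ
  { e, f }  = { a, b, c, d }ᶜ
  { b, e, f }  = { a, c, d }ᶜ
  { a, c, e, f }  = { a, e, f } ∪ { a, c }
  { a, d, e, f }  = { a, e, f } ∪ { d, e, f }
  [26 total]
Pass 4. New:
  { a, d }  = { a } ∪ { d }
  { b, c }  = { a, d, e, f }ᶜ
  { b, d }  = { a, c, e, f }ᶜ
  { a, b, d }  = { a, b } ∪ { d }
  { c, e, f }  = { e, f } ∪ { c }
  { b, c, e, f }  = { b, e, f } ∪ { c }
  [32 total]
Pass 5 adds nothing — fixpoint reached.

Hence σ(𝒞) has 32 members: { {  }, { a }, { b }, { c }, { d }, { a, b }, { a, c }, { a, d }, { b, c }, { b, d }, { c, d }, { e, f }, { a, b, c }, { a, b, d }, { a, c, d }, { a, e, f }, { b, c, d }, { b, e, f }, { c, e, f }, { d, e, f }, { a, b, c, d }, { a, b, e, f }, { a, c, e, f }, { a, d, e, f }, { b, c, e, f }, { b, d, e, f }, { c, d, e, f }, { a, b, c, e, f }, { a, b, d, e, f }, { a, c, d, e, f }, { b, c, d, e, f }, X }.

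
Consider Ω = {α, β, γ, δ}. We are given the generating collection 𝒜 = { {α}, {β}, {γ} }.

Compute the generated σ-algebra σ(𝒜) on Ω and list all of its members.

Answer: σ(𝒜) = { ∅, {α}, {β}, {γ}, {δ}, {α,β}, {α,γ}, {α,δ}, {β,γ}, {β,δ}, {γ,δ}, {α,β,γ}, {α,β,δ}, {α,γ,δ}, {β,γ,δ}, Ω }

Trace:
Initial family (5 sets): { ∅, {α}, {β}, {γ}, Ω }.
Pass 1 adds 6:
  {α,β}  = {β} ∪ {α}
  {α,γ}  = {γ} ∪ {α}
  {β,γ}  = {γ} ∪ {β}
  {α,β,δ}  = {γ}ᶜ
  {α,γ,δ}  = {β}ᶜ
  {β,γ,δ}  = {α}ᶜ
  |family| = 11
Pass 2. New:
  {α,δ}  = {β,γ}ᶜ
  {β,δ}  = {α,γ}ᶜ
  {γ,δ}  = {α,β}ᶜ
  {α,β,γ}  = {α,β} ∪ {γ}
  |family| = 15
Pass 3: +1 →
  {δ}  = {α,β,γ}ᶜ
  |family| = 16
Pass 4 adds nothing — fixpoint reached.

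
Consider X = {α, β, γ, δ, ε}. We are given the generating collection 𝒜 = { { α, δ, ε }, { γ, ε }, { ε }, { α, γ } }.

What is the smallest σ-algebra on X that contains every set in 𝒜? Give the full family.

Initial family (6 sets): { ∅, { ε }, { α, γ }, { γ, ε }, { α, δ, ε }, X }.
Pass 1 adds 6:
  { β, γ }  = X∖{ α, δ, ε }
  { α, β, δ }  = X∖{ γ, ε }
  { α, γ, ε }  = { α, γ } ∪ { γ, ε }
  { β, δ, ε }  = X∖{ α, γ }
  { α, β, γ, δ }  = X∖{ ε }
  { α, γ, δ, ε }  = { α, δ, ε } ∪ { α, γ }
  — 12 sets.
Pass 2: +7 →
  { β }  = X∖{ α, γ, δ, ε }
  { β, δ }  = X∖{ α, γ, ε }
  { α, β, γ }  = { β, γ } ∪ { α, γ }
  { β, γ, ε }  = { ε } ∪ { β, γ }
  { α, β, γ, ε }  = { α, γ, ε } ∪ { β, γ }
  { α, β, δ, ε }  = { α, δ, ε } ∪ { α, β, δ }
  { β, γ, δ, ε }  = { β, γ } ∪ { β, δ, ε }
  — 19 sets.
Pass 3: +7 →
  { α }  = X∖{ β, γ, δ, ε }
  { γ }  = X∖{ α, β, δ, ε }
  { δ }  = X∖{ α, β, γ, ε }
  { α, δ }  = X∖{ β, γ, ε }
  { β, ε }  = { β } ∪ { ε }
  { δ, ε }  = X∖{ α, β, γ }
  { β, γ, δ }  = { β, δ } ∪ { β, γ }
  — 26 sets.
Pass 4: 6 new —
  { α, β }  = { β } ∪ { α }
  { α, ε }  = X∖{ β, γ, δ }
  { γ, δ }  = { γ } ∪ { δ }
  { α, β, ε }  = { β, ε } ∪ { α }
  { α, γ, δ }  = X∖{ β, ε }
  { γ, δ, ε }  = { δ, ε } ∪ { γ }
  — 32 sets.
Pass 5: closed — nothing new.

|σ(𝒜)| = 32.  σ(𝒜) = { ∅, { α }, { β }, { γ }, { δ }, { ε }, { α, β }, { α, γ }, { α, δ }, { α, ε }, { β, γ }, { β, δ }, { β, ε }, { γ, δ }, { γ, ε }, { δ, ε }, { α, β, γ }, { α, β, δ }, { α, β, ε }, { α, γ, δ }, { α, γ, ε }, { α, δ, ε }, { β, γ, δ }, { β, γ, ε }, { β, δ, ε }, { γ, δ, ε }, { α, β, γ, δ }, { α, β, γ, ε }, { α, β, δ, ε }, { α, γ, δ, ε }, { β, γ, δ, ε }, X }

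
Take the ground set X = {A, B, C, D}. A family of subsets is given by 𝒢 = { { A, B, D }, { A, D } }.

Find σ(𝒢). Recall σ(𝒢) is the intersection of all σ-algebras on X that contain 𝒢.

σ(𝒢) (8 sets): { {  }, { B }, { C }, { A, D }, { B, C }, { A, B, D }, { A, C, D }, X }

Derivation:
Seed the family with 𝒢 together with ∅ and X: { {  }, { A, D }, { A, B, D }, X }.
Pass 1: 2 new —
  { C }  = complement { A, B, D }
  { B, C }  = complement { A, D }
  [6 total]
Pass 2. New:
  { A, C, D }  = { C } ∪ { A, D }
  [7 total]
Pass 3: 1 new —
  { B }  = complement { A, C, D }
  [8 total]
Pass 4: no new sets; the family is a σ-algebra.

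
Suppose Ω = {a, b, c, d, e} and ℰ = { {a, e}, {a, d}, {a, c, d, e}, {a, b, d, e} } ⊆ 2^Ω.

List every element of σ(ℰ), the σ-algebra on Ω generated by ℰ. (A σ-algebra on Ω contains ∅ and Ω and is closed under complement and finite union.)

Take S₀ = ℰ ∪ {∅, Ω} = { ∅, {a, d}, {a, e}, {a, b, d, e}, {a, c, d, e}, Ω }.
Step 1 adds 5:
  {b}  = complement {a, c, d, e}
  {c}  = complement {a, b, d, e}
  {a, d, e}  = {a, d} ∪ {a, e}
  {b, c, d}  = complement {a, e}
  {b, c, e}  = complement {a, d}
  |family| = 11
Step 2. New:
  {b, c}  = complement {a, d, e}
  {a, b, d}  = {b} ∪ {a, d}
  {a, b, e}  = {b} ∪ {a, e}
  {a, c, d}  = {c} ∪ {a, d}
  {a, c, e}  = {c} ∪ {a, e}
  {a, b, c, d}  = {b, c, d} ∪ {a, d}
  {a, b, c, e}  = {b, c, e} ∪ {a, e}
  {b, c, d, e}  = {b, c, d} ∪ {b, c, e}
  |family| = 19
Step 3: +7 →
  {a}  = complement {b, c, d, e}
  {d}  = complement {a, b, c, e}
  {e}  = complement {a, b, c, d}
  {b, d}  = complement {a, c, e}
  {b, e}  = complement {a, c, d}
  {c, d}  = complement {a, b, e}
  {c, e}  = complement {a, b, d}
  |family| = 26
Step 4 adds 6:
  {a, b}  = {b} ∪ {a}
  {a, c}  = {c} ∪ {a}
  {d, e}  = {e} ∪ {d}
  {a, b, c}  = {b, c} ∪ {a}
  {b, d, e}  = {b, e} ∪ {d}
  {c, d, e}  = {c, d} ∪ {e}
  |family| = 32
Step 5 adds nothing — fixpoint reached.

|σ(ℰ)| = 32.  σ(ℰ) = { ∅, {a}, {b}, {c}, {d}, {e}, {a, b}, {a, c}, {a, d}, {a, e}, {b, c}, {b, d}, {b, e}, {c, d}, {c, e}, {d, e}, {a, b, c}, {a, b, d}, {a, b, e}, {a, c, d}, {a, c, e}, {a, d, e}, {b, c, d}, {b, c, e}, {b, d, e}, {c, d, e}, {a, b, c, d}, {a, b, c, e}, {a, b, d, e}, {a, c, d, e}, {b, c, d, e}, Ω }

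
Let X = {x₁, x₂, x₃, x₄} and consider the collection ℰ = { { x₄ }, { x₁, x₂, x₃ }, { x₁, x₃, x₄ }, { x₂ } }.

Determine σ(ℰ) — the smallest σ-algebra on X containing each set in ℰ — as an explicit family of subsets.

σ(ℰ) (8 sets): { {  }, { x₂ }, { x₄ }, { x₁, x₃ }, { x₂, x₄ }, { x₁, x₂, x₃ }, { x₁, x₃, x₄ }, X }

Working:
Begin from { {  }, { x₂ }, { x₄ }, { x₁, x₂, x₃ }, { x₁, x₃, x₄ }, X } (that is, ℰ plus ∅ and X).
Pass 1: +1 →
  { x₂, x₄ }  = { x₄ } ∪ { x₂ }
  [7 total]
Pass 2: +1 →
  { x₁, x₃ }  = X∖{ x₂, x₄ }
  [8 total]
After Pass 3 the family is unchanged; done.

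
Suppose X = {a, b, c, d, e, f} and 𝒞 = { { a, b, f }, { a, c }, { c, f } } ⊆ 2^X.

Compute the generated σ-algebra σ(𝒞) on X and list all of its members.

Start: 𝒞 ∪ {∅, X} = { {  }, { a, c }, { c, f }, { a, b, f }, X }.
Round 1. New:
  { a, c, f }  = { a, c } ∪ { c, f }
  { c, d, e }  = { a, b, f }ᶜ
  { a, b, c, f }  = { a, c } ∪ { a, b, f }
  { a, b, d, e }  = { c, f }ᶜ
  { b, d, e, f }  = { a, c }ᶜ
  — 10 sets.
Round 2. New:
  { d, e }  = { a, b, c, f }ᶜ
  { b, d, e }  = { a, c, f }ᶜ
  { a, c, d, e }  = { c, d, e } ∪ { a, c }
  { c, d, e, f }  = { c, d, e } ∪ { c, f }
  { a, b, c, d, e }  = { c, d, e } ∪ { a, b, d, e }
  { a, b, d, e, f }  = { a, b, d, e } ∪ { b, d, e, f }
  { a, c, d, e, f }  = { c, d, e } ∪ { a, c, f }
  { b, c, d, e, f }  = { c, d, e } ∪ { b, d, e, f }
  — 18 sets.
Round 3: 7 new —
  { a }  = { b, c, d, e, f }ᶜ
  { b }  = { a, c, d, e, f }ᶜ
  { c }  = { a, b, d, e, f }ᶜ
  { f }  = { a, b, c, d, e }ᶜ
  { a, b }  = { c, d, e, f }ᶜ
  { b, f }  = { a, c, d, e }ᶜ
  { b, c, d, e }  = { c, d, e } ∪ { b, d, e }
  — 25 sets.
Round 4: +6 →
  { a, f }  = { b, c, d, e }ᶜ
  { b, c }  = { b } ∪ { c }
  { a, b, c }  = { a, b } ∪ { c }
  { a, d, e }  = { d, e } ∪ { a }
  { b, c, f }  = { b } ∪ { c, f }
  { d, e, f }  = { f } ∪ { d, e }
  — 31 sets.
Round 5 (1 new):
  { a, d, e, f }  = { b, c }ᶜ
  — 32 sets.
Round 6: already closed under ᶜ and ∪.

Hence σ(𝒞) has 32 members: { {  }, { a }, { b }, { c }, { f }, { a, b }, { a, c }, { a, f }, { b, c }, { b, f }, { c, f }, { d, e }, { a, b, c }, { a, b, f }, { a, c, f }, { a, d, e }, { b, c, f }, { b, d, e }, { c, d, e }, { d, e, f }, { a, b, c, f }, { a, b, d, e }, { a, c, d, e }, { a, d, e, f }, { b, c, d, e }, { b, d, e, f }, { c, d, e, f }, { a, b, c, d, e }, { a, b, d, e, f }, { a, c, d, e, f }, { b, c, d, e, f }, X }.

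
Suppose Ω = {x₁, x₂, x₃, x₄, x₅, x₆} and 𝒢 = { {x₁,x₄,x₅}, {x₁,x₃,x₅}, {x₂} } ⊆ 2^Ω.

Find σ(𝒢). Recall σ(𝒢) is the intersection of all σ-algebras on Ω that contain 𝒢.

Begin from { ∅, {x₂}, {x₁,x₃,x₅}, {x₁,x₄,x₅}, Ω } (that is, 𝒢 plus ∅ and Ω).
Round 1: +6 →
  {x₂,x₃,x₆}  = {x₁,x₄,x₅}ᶜ
  {x₂,x₄,x₆}  = {x₁,x₃,x₅}ᶜ
  {x₁,x₂,x₃,x₅}  = {x₁,x₃,x₅} ∪ {x₂}
  {x₁,x₂,x₄,x₅}  = {x₁,x₄,x₅} ∪ {x₂}
  {x₁,x₃,x₄,x₅}  = {x₁,x₄,x₅} ∪ {x₁,x₃,x₅}
  {x₁,x₃,x₄,x₅,x₆}  = {x₂}ᶜ
Round 2: 7 new —
  {x₂,x₆}  = {x₁,x₃,x₄,x₅}ᶜ
  {x₃,x₆}  = {x₁,x₂,x₄,x₅}ᶜ
  {x₄,x₆}  = {x₁,x₂,x₃,x₅}ᶜ
  {x₂,x₃,x₄,x₆}  = {x₂,x₄,x₆} ∪ {x₂,x₃,x₆}
  {x₁,x₂,x₃,x₄,x₅}  = {x₁,x₄,x₅} ∪ {x₁,x₂,x₃,x₅}
  {x₁,x₂,x₃,x₅,x₆}  = {x₂,x₃,x₆} ∪ {x₁,x₃,x₅}
  {x₁,x₂,x₄,x₅,x₆}  = {x₁,x₄,x₅} ∪ {x₂,x₄,x₆}
Round 3 adds 7:
  {x₃}  = {x₁,x₂,x₄,x₅,x₆}ᶜ
  {x₄}  = {x₁,x₂,x₃,x₅,x₆}ᶜ
  {x₆}  = {x₁,x₂,x₃,x₄,x₅}ᶜ
  {x₁,x₅}  = {x₂,x₃,x₄,x₆}ᶜ
  {x₃,x₄,x₆}  = {x₃,x₆} ∪ {x₄,x₆}
  {x₁,x₃,x₅,x₆}  = {x₃,x₆} ∪ {x₁,x₃,x₅}
  {x₁,x₄,x₅,x₆}  = {x₁,x₄,x₅} ∪ {x₄,x₆}
Round 4 adds 6:
  {x₂,x₃}  = {x₁,x₄,x₅,x₆}ᶜ
  {x₂,x₄}  = {x₁,x₃,x₅,x₆}ᶜ
  {x₃,x₄}  = {x₃} ∪ {x₄}
  {x₁,x₂,x₅}  = {x₃,x₄,x₆}ᶜ
  {x₁,x₅,x₆}  = {x₆} ∪ {x₁,x₅}
  {x₁,x₂,x₅,x₆}  = {x₂,x₆} ∪ {x₁,x₅}
Round 5: 1 new —
  {x₂,x₃,x₄}  = {x₁,x₅,x₆}ᶜ
Round 6: closed — nothing new.

Hence σ(𝒢) has 32 members: { ∅, {x₂}, {x₃}, {x₄}, {x₆}, {x₁,x₅}, {x₂,x₃}, {x₂,x₄}, {x₂,x₆}, {x₃,x₄}, {x₃,x₆}, {x₄,x₆}, {x₁,x₂,x₅}, {x₁,x₃,x₅}, {x₁,x₄,x₅}, {x₁,x₅,x₆}, {x₂,x₃,x₄}, {x₂,x₃,x₆}, {x₂,x₄,x₆}, {x₃,x₄,x₆}, {x₁,x₂,x₃,x₅}, {x₁,x₂,x₄,x₅}, {x₁,x₂,x₅,x₆}, {x₁,x₃,x₄,x₅}, {x₁,x₃,x₅,x₆}, {x₁,x₄,x₅,x₆}, {x₂,x₃,x₄,x₆}, {x₁,x₂,x₃,x₄,x₅}, {x₁,x₂,x₃,x₅,x₆}, {x₁,x₂,x₄,x₅,x₆}, {x₁,x₃,x₄,x₅,x₆}, Ω }.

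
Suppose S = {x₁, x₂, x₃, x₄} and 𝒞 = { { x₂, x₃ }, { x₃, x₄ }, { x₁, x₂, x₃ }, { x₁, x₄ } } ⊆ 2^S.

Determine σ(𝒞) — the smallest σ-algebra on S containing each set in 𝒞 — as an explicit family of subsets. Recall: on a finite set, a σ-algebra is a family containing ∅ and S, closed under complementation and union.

Seed the family with 𝒞 together with ∅ and S: { ∅, { x₁, x₄ }, { x₂, x₃ }, { x₃, x₄ }, { x₁, x₂, x₃ }, S }.
Pass 1 adds 4:
  { x₄ }  = ᶜ of { x₁, x₂, x₃ }
  { x₁, x₂ }  = ᶜ of { x₃, x₄ }
  { x₁, x₃, x₄ }  = { x₃, x₄ } ∪ { x₁, x₄ }
  { x₂, x₃, x₄ }  = { x₃, x₄ } ∪ { x₂, x₃ }
  |family| = 10
Pass 2: 3 new —
  { x₁ }  = ᶜ of { x₂, x₃, x₄ }
  { x₂ }  = ᶜ of { x₁, x₃, x₄ }
  { x₁, x₂, x₄ }  = { x₁, x₂ } ∪ { x₁, x₄ }
  |family| = 13
Pass 3 (2 new):
  { x₃ }  = ᶜ of { x₁, x₂, x₄ }
  { x₂, x₄ }  = { x₄ } ∪ { x₂ }
  |family| = 15
Pass 4 adds 1:
  { x₁, x₃ }  = ᶜ of { x₂, x₄ }
  |family| = 16
Pass 5: closed — nothing new.

σ(𝒞) = { ∅, { x₁ }, { x₂ }, { x₃ }, { x₄ }, { x₁, x₂ }, { x₁, x₃ }, { x₁, x₄ }, { x₂, x₃ }, { x₂, x₄ }, { x₃, x₄ }, { x₁, x₂, x₃ }, { x₁, x₂, x₄ }, { x₁, x₃, x₄ }, { x₂, x₃, x₄ }, S }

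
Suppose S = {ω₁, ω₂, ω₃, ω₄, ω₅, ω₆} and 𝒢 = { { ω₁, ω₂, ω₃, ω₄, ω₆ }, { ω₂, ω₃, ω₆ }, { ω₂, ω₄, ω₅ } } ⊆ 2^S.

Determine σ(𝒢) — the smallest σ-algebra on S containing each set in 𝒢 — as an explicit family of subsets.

Begin from { {}, { ω₂, ω₃, ω₆ }, { ω₂, ω₄, ω₅ }, { ω₁, ω₂, ω₃, ω₄, ω₆ }, S } (that is, 𝒢 plus ∅ and S).
Iteration 1 adds 4:
  { ω₅ }  = { ω₁, ω₂, ω₃, ω₄, ω₆ }ᶜ
  { ω₁, ω₃, ω₆ }  = { ω₂, ω₄, ω₅ }ᶜ
  { ω₁, ω₄, ω₅ }  = { ω₂, ω₃, ω₆ }ᶜ
  { ω₂, ω₃, ω₄, ω₅, ω₆ }  = { ω₂, ω₃, ω₆ } ∪ { ω₂, ω₄, ω₅ }
Iteration 2 adds 6:
  { ω₁ }  = { ω₂, ω₃, ω₄, ω₅, ω₆ }ᶜ
  { ω₁, ω₂, ω₃, ω₆ }  = { ω₁, ω₃, ω₆ } ∪ { ω₂, ω₃, ω₆ }
  { ω₁, ω₂, ω₄, ω₅ }  = { ω₁, ω₄, ω₅ } ∪ { ω₂, ω₄, ω₅ }
  { ω₁, ω₃, ω₅, ω₆ }  = { ω₁, ω₃, ω₆ } ∪ { ω₅ }
  { ω₂, ω₃, ω₅, ω₆ }  = { ω₂, ω₃, ω₆ } ∪ { ω₅ }
  { ω₁, ω₃, ω₄, ω₅, ω₆ }  = { ω₁, ω₄, ω₅ } ∪ { ω₁, ω₃, ω₆ }
Iteration 3: +7 →
  { ω₂ }  = { ω₁, ω₃, ω₄, ω₅, ω₆ }ᶜ
  { ω₁, ω₄ }  = { ω₂, ω₃, ω₅, ω₆ }ᶜ
  { ω₁, ω₅ }  = { ω₅ } ∪ { ω₁ }
  { ω₂, ω₄ }  = { ω₁, ω₃, ω₅, ω₆ }ᶜ
  { ω₃, ω₆ }  = { ω₁, ω₂, ω₄, ω₅ }ᶜ
  { ω₄, ω₅ }  = { ω₁, ω₂, ω₃, ω₆ }ᶜ
  { ω₁, ω₂, ω₃, ω₅, ω₆ }  = { ω₁, ω₃, ω₅, ω₆ } ∪ { ω₂, ω₃, ω₅, ω₆ }
Iteration 4: 9 new —
  { ω₄ }  = { ω₁, ω₂, ω₃, ω₅, ω₆ }ᶜ
  { ω₁, ω₂ }  = { ω₂ } ∪ { ω₁ }
  { ω₂, ω₅ }  = { ω₂ } ∪ { ω₅ }
  { ω₁, ω₂, ω₄ }  = { ω₂ } ∪ { ω₁, ω₄ }
  { ω₁, ω₂, ω₅ }  = { ω₂ } ∪ { ω₁, ω₅ }
  { ω₃, ω₅, ω₆ }  = { ω₅ } ∪ { ω₃, ω₆ }
  { ω₁, ω₃, ω₄, ω₆ }  = { ω₁, ω₃, ω₆ } ∪ { ω₁, ω₄ }
  { ω₂, ω₃, ω₄, ω₆ }  = { ω₁, ω₅ }ᶜ
  { ω₃, ω₄, ω₅, ω₆ }  = { ω₄, ω₅ } ∪ { ω₃, ω₆ }
Iteration 5 adds 1:
  { ω₃, ω₄, ω₆ }  = { ω₁, ω₂, ω₅ }ᶜ
After Iteration 6 the family is unchanged; done.

σ(𝒢) = { {}, { ω₁ }, { ω₂ }, { ω₄ }, { ω₅ }, { ω₁, ω₂ }, { ω₁, ω₄ }, { ω₁, ω₅ }, { ω₂, ω₄ }, { ω₂, ω₅ }, { ω₃, ω₆ }, { ω₄, ω₅ }, { ω₁, ω₂, ω₄ }, { ω₁, ω₂, ω₅ }, { ω₁, ω₃, ω₆ }, { ω₁, ω₄, ω₅ }, { ω₂, ω₃, ω₆ }, { ω₂, ω₄, ω₅ }, { ω₃, ω₄, ω₆ }, { ω₃, ω₅, ω₆ }, { ω₁, ω₂, ω₃, ω₆ }, { ω₁, ω₂, ω₄, ω₅ }, { ω₁, ω₃, ω₄, ω₆ }, { ω₁, ω₃, ω₅, ω₆ }, { ω₂, ω₃, ω₄, ω₆ }, { ω₂, ω₃, ω₅, ω₆ }, { ω₃, ω₄, ω₅, ω₆ }, { ω₁, ω₂, ω₃, ω₄, ω₆ }, { ω₁, ω₂, ω₃, ω₅, ω₆ }, { ω₁, ω₃, ω₄, ω₅, ω₆ }, { ω₂, ω₃, ω₄, ω₅, ω₆ }, S }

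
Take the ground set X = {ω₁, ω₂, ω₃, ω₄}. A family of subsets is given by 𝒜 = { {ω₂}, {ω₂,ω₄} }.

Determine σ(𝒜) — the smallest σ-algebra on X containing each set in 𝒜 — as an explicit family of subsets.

|σ(𝒜)| = 8.  σ(𝒜) = { {}, {ω₂}, {ω₄}, {ω₁,ω₃}, {ω₂,ω₄}, {ω₁,ω₂,ω₃}, {ω₁,ω₃,ω₄}, X }

Derivation:
Seed the family with 𝒜 together with ∅ and X: { {}, {ω₂}, {ω₂,ω₄}, X }.
Pass 1 adds 2:
  {ω₁,ω₃}  = {ω₂,ω₄}ᶜ
  {ω₁,ω₃,ω₄}  = {ω₂}ᶜ
  (now 6)
Pass 2 (1 new):
  {ω₁,ω₂,ω₃}  = {ω₁,ω₃} ∪ {ω₂}
  (now 7)
Pass 3 (1 new):
  {ω₄}  = {ω₁,ω₂,ω₃}ᶜ
  (now 8)
Pass 4: no new sets; the family is a σ-algebra.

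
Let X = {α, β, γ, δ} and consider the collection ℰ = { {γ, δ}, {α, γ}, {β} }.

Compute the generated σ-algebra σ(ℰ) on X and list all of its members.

|σ(ℰ)| = 16.  σ(ℰ) = { {}, {α}, {β}, {γ}, {δ}, {α, β}, {α, γ}, {α, δ}, {β, γ}, {β, δ}, {γ, δ}, {α, β, γ}, {α, β, δ}, {α, γ, δ}, {β, γ, δ}, X }

Working:
Take S₀ = ℰ ∪ {∅, X} = { {}, {β}, {α, γ}, {γ, δ}, X }.
Round 1 (5 new):
  {α, β}  = X∖{γ, δ}
  {β, δ}  = X∖{α, γ}
  {α, β, γ}  = {α, γ} ∪ {β}
  {α, γ, δ}  = X∖{β}
  {β, γ, δ}  = {γ, δ} ∪ {β}
  — 10 sets.
Round 2: 3 new —
  {α}  = X∖{β, γ, δ}
  {δ}  = X∖{α, β, γ}
  {α, β, δ}  = {α, β} ∪ {β, δ}
  — 13 sets.
Round 3: +2 →
  {γ}  = X∖{α, β, δ}
  {α, δ}  = {δ} ∪ {α}
  — 15 sets.
Round 4. New:
  {β, γ}  = X∖{α, δ}
  — 16 sets.
Round 5: closed — nothing new.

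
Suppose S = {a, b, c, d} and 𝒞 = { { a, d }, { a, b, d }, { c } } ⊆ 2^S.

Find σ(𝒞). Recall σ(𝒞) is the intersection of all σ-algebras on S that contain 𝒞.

σ(𝒞) = { {}, { b }, { c }, { a, d }, { b, c }, { a, b, d }, { a, c, d }, S }

Trace:
Initial family (5 sets): { {}, { c }, { a, d }, { a, b, d }, S }.
Pass 1 adds 2:
  { b, c }  = S∖{ a, d }
  { a, c, d }  = { c } ∪ { a, d }
  (now 7)
Pass 2: +1 →
  { b }  = S∖{ a, c, d }
  (now 8)
Pass 3: closed — nothing new.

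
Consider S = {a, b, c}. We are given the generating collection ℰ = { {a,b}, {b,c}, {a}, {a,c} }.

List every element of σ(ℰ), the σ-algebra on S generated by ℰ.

Take S₀ = ℰ ∪ {∅, S} = { {}, {a}, {a,b}, {a,c}, {b,c}, S }.
Round 1 (2 new):
  {b}  = complement {a,c}
  {c}  = complement {a,b}
  (now 8)
Round 2: stable.

Therefore σ(ℰ) = { {}, {a}, {b}, {c}, {a,b}, {a,c}, {b,c}, S } (|σ(ℰ)| = 8).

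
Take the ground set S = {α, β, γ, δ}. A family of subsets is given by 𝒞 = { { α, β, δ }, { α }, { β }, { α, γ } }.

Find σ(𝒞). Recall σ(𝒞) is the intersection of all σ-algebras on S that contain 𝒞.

Seed the family with 𝒞 together with ∅ and S: { ∅, { α }, { β }, { α, γ }, { α, β, δ }, S }.
Iteration 1 (6 new):
  { γ }  = S∖{ α, β, δ }
  { α, β }  = { β } ∪ { α }
  { β, δ }  = S∖{ α, γ }
  { α, β, γ }  = { α, γ } ∪ { β }
  { α, γ, δ }  = S∖{ β }
  { β, γ, δ }  = S∖{ α }
Iteration 2: +3 →
  { δ }  = S∖{ α, β, γ }
  { β, γ }  = { β } ∪ { γ }
  { γ, δ }  = S∖{ α, β }
Iteration 3: +1 →
  { α, δ }  = S∖{ β, γ }
Iteration 4: already closed under ᶜ and ∪.

Therefore σ(𝒞) = { ∅, { α }, { β }, { γ }, { δ }, { α, β }, { α, γ }, { α, δ }, { β, γ }, { β, δ }, { γ, δ }, { α, β, γ }, { α, β, δ }, { α, γ, δ }, { β, γ, δ }, S } (|σ(𝒞)| = 16).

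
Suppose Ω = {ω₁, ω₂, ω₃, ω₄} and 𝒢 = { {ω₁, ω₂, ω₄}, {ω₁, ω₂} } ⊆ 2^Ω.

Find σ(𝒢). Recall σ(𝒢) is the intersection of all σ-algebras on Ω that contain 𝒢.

|σ(𝒢)| = 8.  σ(𝒢) = { ∅, {ω₃}, {ω₄}, {ω₁, ω₂}, {ω₃, ω₄}, {ω₁, ω₂, ω₃}, {ω₁, ω₂, ω₄}, Ω }

Trace:
Seed the family with 𝒢 together with ∅ and Ω: { ∅, {ω₁, ω₂}, {ω₁, ω₂, ω₄}, Ω }.
Round 1 adds 2:
  {ω₃}  = {ω₁, ω₂, ω₄}ᶜ
  {ω₃, ω₄}  = {ω₁, ω₂}ᶜ
  — 6 sets.
Round 2. New:
  {ω₁, ω₂, ω₃}  = {ω₃} ∪ {ω₁, ω₂}
  — 7 sets.
Round 3: 1 new —
  {ω₄}  = {ω₁, ω₂, ω₃}ᶜ
  — 8 sets.
Round 4: stable.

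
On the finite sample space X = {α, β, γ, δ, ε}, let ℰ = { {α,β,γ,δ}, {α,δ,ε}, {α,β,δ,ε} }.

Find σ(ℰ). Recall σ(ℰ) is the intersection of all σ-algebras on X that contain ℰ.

Answer: σ(ℰ) = { {}, {β}, {γ}, {ε}, {α,δ}, {β,γ}, {β,ε}, {γ,ε}, {α,β,δ}, {α,γ,δ}, {α,δ,ε}, {β,γ,ε}, {α,β,γ,δ}, {α,β,δ,ε}, {α,γ,δ,ε}, X }

Trace:
Begin from { {}, {α,δ,ε}, {α,β,γ,δ}, {α,β,δ,ε}, X } (that is, ℰ plus ∅ and X).
Round 1: +3 →
  {γ}  = ᶜ of {α,β,δ,ε}
  {ε}  = ᶜ of {α,β,γ,δ}
  {β,γ}  = ᶜ of {α,δ,ε}
  |family| = 8
Round 2: 3 new —
  {γ,ε}  = {γ} ∪ {ε}
  {β,γ,ε}  = {β,γ} ∪ {ε}
  {α,γ,δ,ε}  = {α,δ,ε} ∪ {γ}
  |family| = 11
Round 3. New:
  {β}  = ᶜ of {α,γ,δ,ε}
  {α,δ}  = ᶜ of {β,γ,ε}
  {α,β,δ}  = ᶜ of {γ,ε}
  |family| = 14
Round 4. New:
  {β,ε}  = {β} ∪ {ε}
  {α,γ,δ}  = {γ} ∪ {α,δ}
  |family| = 16
Round 5: already closed under ᶜ and ∪.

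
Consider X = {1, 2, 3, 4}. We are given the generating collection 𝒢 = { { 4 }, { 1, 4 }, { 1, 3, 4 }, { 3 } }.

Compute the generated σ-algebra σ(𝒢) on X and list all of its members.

Begin from { {  }, { 3 }, { 4 }, { 1, 4 }, { 1, 3, 4 }, X } (that is, 𝒢 plus ∅ and X).
Iteration 1: +5 →
  { 2 }  = { 1, 3, 4 }ᶜ
  { 2, 3 }  = { 1, 4 }ᶜ
  { 3, 4 }  = { 3 } ∪ { 4 }
  { 1, 2, 3 }  = { 4 }ᶜ
  { 1, 2, 4 }  = { 3 }ᶜ
  |family| = 11
Iteration 2: 3 new —
  { 1, 2 }  = { 3, 4 }ᶜ
  { 2, 4 }  = { 2 } ∪ { 4 }
  { 2, 3, 4 }  = { 3, 4 } ∪ { 2 }
  |family| = 14
Iteration 3. New:
  { 1 }  = { 2, 3, 4 }ᶜ
  { 1, 3 }  = { 2, 4 }ᶜ
  |family| = 16
Iteration 4: already closed under ᶜ and ∪.

|σ(𝒢)| = 16.  σ(𝒢) = { {  }, { 1 }, { 2 }, { 3 }, { 4 }, { 1, 2 }, { 1, 3 }, { 1, 4 }, { 2, 3 }, { 2, 4 }, { 3, 4 }, { 1, 2, 3 }, { 1, 2, 4 }, { 1, 3, 4 }, { 2, 3, 4 }, X }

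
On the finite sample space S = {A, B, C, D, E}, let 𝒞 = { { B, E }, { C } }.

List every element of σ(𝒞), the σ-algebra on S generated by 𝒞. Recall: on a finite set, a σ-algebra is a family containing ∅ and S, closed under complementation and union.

Initial family (4 sets): { ∅, { C }, { B, E }, S }.
Pass 1. New:
  { A, C, D }  = S∖{ B, E }
  { B, C, E }  = { C } ∪ { B, E }
  { A, B, D, E }  = S∖{ C }
  |family| = 7
Pass 2: 1 new —
  { A, D }  = S∖{ B, C, E }
  |family| = 8
Pass 3: stable.

Therefore σ(𝒞) = { ∅, { C }, { A, D }, { B, E }, { A, C, D }, { B, C, E }, { A, B, D, E }, S } (|σ(𝒞)| = 8).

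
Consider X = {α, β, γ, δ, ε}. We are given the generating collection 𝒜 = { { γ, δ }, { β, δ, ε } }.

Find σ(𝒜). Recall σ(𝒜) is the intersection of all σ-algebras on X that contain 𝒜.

σ(𝒜) (16 sets): { {}, { α }, { γ }, { δ }, { α, γ }, { α, δ }, { β, ε }, { γ, δ }, { α, β, ε }, { α, γ, δ }, { β, γ, ε }, { β, δ, ε }, { α, β, γ, ε }, { α, β, δ, ε }, { β, γ, δ, ε }, X }

Working:
Start: 𝒜 ∪ {∅, X} = { {}, { γ, δ }, { β, δ, ε }, X }.
Round 1: +3 →
  { α, γ }  = { β, δ, ε }ᶜ
  { α, β, ε }  = { γ, δ }ᶜ
  { β, γ, δ, ε }  = { β, δ, ε } ∪ { γ, δ }
  [7 total]
Round 2: +4 →
  { α }  = { β, γ, δ, ε }ᶜ
  { α, γ, δ }  = { γ, δ } ∪ { α, γ }
  { α, β, γ, ε }  = { α, β, ε } ∪ { α, γ }
  { α, β, δ, ε }  = { α, β, ε } ∪ { β, δ, ε }
  [11 total]
Round 3. New:
  { γ }  = { α, β, δ, ε }ᶜ
  { δ }  = { α, β, γ, ε }ᶜ
  { β, ε }  = { α, γ, δ }ᶜ
  [14 total]
Round 4: +2 →
  { α, δ }  = { δ } ∪ { α }
  { β, γ, ε }  = { γ } ∪ { β, ε }
  [16 total]
Round 5: already closed under ᶜ and ∪.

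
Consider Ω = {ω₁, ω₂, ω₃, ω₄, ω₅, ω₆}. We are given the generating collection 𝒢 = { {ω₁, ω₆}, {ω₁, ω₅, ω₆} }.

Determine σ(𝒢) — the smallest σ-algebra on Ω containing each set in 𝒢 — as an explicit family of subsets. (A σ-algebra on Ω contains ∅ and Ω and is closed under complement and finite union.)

σ(𝒢) (8 sets): { ∅, {ω₅}, {ω₁, ω₆}, {ω₁, ω₅, ω₆}, {ω₂, ω₃, ω₄}, {ω₂, ω₃, ω₄, ω₅}, {ω₁, ω₂, ω₃, ω₄, ω₆}, Ω }

Check:
Seed the family with 𝒢 together with ∅ and Ω: { ∅, {ω₁, ω₆}, {ω₁, ω₅, ω₆}, Ω }.
Iteration 1. New:
  {ω₂, ω₃, ω₄}  = complement {ω₁, ω₅, ω₆}
  {ω₂, ω₃, ω₄, ω₅}  = complement {ω₁, ω₆}
  |family| = 6
Iteration 2 adds 1:
  {ω₁, ω₂, ω₃, ω₄, ω₆}  = {ω₂, ω₃, ω₄} ∪ {ω₁, ω₆}
  |family| = 7
Iteration 3. New:
  {ω₅}  = complement {ω₁, ω₂, ω₃, ω₄, ω₆}
  |family| = 8
Iteration 4: no new sets; the family is a σ-algebra.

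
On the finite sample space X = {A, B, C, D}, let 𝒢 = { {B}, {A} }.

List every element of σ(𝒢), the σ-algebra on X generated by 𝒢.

Answer: σ(𝒢) = { {}, {A}, {B}, {A,B}, {C,D}, {A,C,D}, {B,C,D}, X }

Derivation:
Begin from { {}, {A}, {B}, X } (that is, 𝒢 plus ∅ and X).
Step 1 adds 3:
  {A,B}  = {B} ∪ {A}
  {A,C,D}  = {B}ᶜ
  {B,C,D}  = {A}ᶜ
Step 2 (1 new):
  {C,D}  = {A,B}ᶜ
Step 3: already closed under ᶜ and ∪.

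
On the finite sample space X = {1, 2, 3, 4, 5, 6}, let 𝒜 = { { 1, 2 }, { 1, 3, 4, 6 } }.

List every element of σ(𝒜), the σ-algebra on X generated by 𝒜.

σ(𝒜) = { ∅, { 1 }, { 2 }, { 5 }, { 1, 2 }, { 1, 5 }, { 2, 5 }, { 1, 2, 5 }, { 3, 4, 6 }, { 1, 3, 4, 6 }, { 2, 3, 4, 6 }, { 3, 4, 5, 6 }, { 1, 2, 3, 4, 6 }, { 1, 3, 4, 5, 6 }, { 2, 3, 4, 5, 6 }, X }

Check:
Begin from { ∅, { 1, 2 }, { 1, 3, 4, 6 }, X } (that is, 𝒜 plus ∅ and X).
Pass 1 (3 new):
  { 2, 5 }  = X∖{ 1, 3, 4, 6 }
  { 3, 4, 5, 6 }  = X∖{ 1, 2 }
  { 1, 2, 3, 4, 6 }  = { 1, 2 } ∪ { 1, 3, 4, 6 }
  — 7 sets.
Pass 2: 4 new —
  { 5 }  = X∖{ 1, 2, 3, 4, 6 }
  { 1, 2, 5 }  = { 2, 5 } ∪ { 1, 2 }
  { 1, 3, 4, 5, 6 }  = { 1, 3, 4, 6 } ∪ { 3, 4, 5, 6 }
  { 2, 3, 4, 5, 6 }  = { 2, 5 } ∪ { 3, 4, 5, 6 }
  — 11 sets.
Pass 3: 3 new —
  { 1 }  = X∖{ 2, 3, 4, 5, 6 }
  { 2 }  = X∖{ 1, 3, 4, 5, 6 }
  { 3, 4, 6 }  = X∖{ 1, 2, 5 }
  — 14 sets.
Pass 4. New:
  { 1, 5 }  = { 5 } ∪ { 1 }
  { 2, 3, 4, 6 }  = { 3, 4, 6 } ∪ { 2 }
  — 16 sets.
Pass 5: stable.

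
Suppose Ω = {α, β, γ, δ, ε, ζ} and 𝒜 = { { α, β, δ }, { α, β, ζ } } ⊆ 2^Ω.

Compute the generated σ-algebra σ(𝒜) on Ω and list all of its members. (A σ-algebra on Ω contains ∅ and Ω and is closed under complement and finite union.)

σ(𝒜) = { ∅, { δ }, { ζ }, { α, β }, { γ, ε }, { δ, ζ }, { α, β, δ }, { α, β, ζ }, { γ, δ, ε }, { γ, ε, ζ }, { α, β, γ, ε }, { α, β, δ, ζ }, { γ, δ, ε, ζ }, { α, β, γ, δ, ε }, { α, β, γ, ε, ζ }, Ω }

Derivation:
Seed the family with 𝒜 together with ∅ and Ω: { ∅, { α, β, δ }, { α, β, ζ }, Ω }.
Pass 1: 3 new —
  { γ, δ, ε }  = { α, β, ζ }ᶜ
  { γ, ε, ζ }  = { α, β, δ }ᶜ
  { α, β, δ, ζ }  = { α, β, δ } ∪ { α, β, ζ }
  — 7 sets.
Pass 2: +4 →
  { γ, ε }  = { α, β, δ, ζ }ᶜ
  { γ, δ, ε, ζ }  = { γ, δ, ε } ∪ { γ, ε, ζ }
  { α, β, γ, δ, ε }  = { γ, δ, ε } ∪ { α, β, δ }
  { α, β, γ, ε, ζ }  = { γ, ε, ζ } ∪ { α, β, ζ }
  — 11 sets.
Pass 3: 3 new —
  { δ }  = { α, β, γ, ε, ζ }ᶜ
  { ζ }  = { α, β, γ, δ, ε }ᶜ
  { α, β }  = { γ, δ, ε, ζ }ᶜ
  — 14 sets.
Pass 4: 2 new —
  { δ, ζ }  = { δ } ∪ { ζ }
  { α, β, γ, ε }  = { α, β } ∪ { γ, ε }
  — 16 sets.
Pass 5: already closed under ᶜ and ∪.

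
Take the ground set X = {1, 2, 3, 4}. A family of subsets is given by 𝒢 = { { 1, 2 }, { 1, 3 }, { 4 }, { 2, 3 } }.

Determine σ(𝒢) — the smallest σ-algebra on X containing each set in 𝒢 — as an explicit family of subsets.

Answer: σ(𝒢) = { {  }, { 1 }, { 2 }, { 3 }, { 4 }, { 1, 2 }, { 1, 3 }, { 1, 4 }, { 2, 3 }, { 2, 4 }, { 3, 4 }, { 1, 2, 3 }, { 1, 2, 4 }, { 1, 3, 4 }, { 2, 3, 4 }, X }

Working:
Start: 𝒢 ∪ {∅, X} = { {  }, { 4 }, { 1, 2 }, { 1, 3 }, { 2, 3 }, X }.
Step 1: 7 new —
  { 1, 4 }  = complement { 2, 3 }
  { 2, 4 }  = complement { 1, 3 }
  { 3, 4 }  = complement { 1, 2 }
  { 1, 2, 3 }  = complement { 4 }
  { 1, 2, 4 }  = { 1, 2 } ∪ { 4 }
  { 1, 3, 4 }  = { 1, 3 } ∪ { 4 }
  { 2, 3, 4 }  = { 2, 3 } ∪ { 4 }
  — 13 sets.
Step 2 (3 new):
  { 1 }  = complement { 2, 3, 4 }
  { 2 }  = complement { 1, 3, 4 }
  { 3 }  = complement { 1, 2, 4 }
  — 16 sets.
Step 3 adds nothing — fixpoint reached.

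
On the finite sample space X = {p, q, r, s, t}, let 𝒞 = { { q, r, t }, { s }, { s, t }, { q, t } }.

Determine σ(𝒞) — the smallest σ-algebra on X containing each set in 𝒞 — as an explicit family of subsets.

Take S₀ = 𝒞 ∪ {∅, X} = { {}, { s }, { q, t }, { s, t }, { q, r, t }, X }.
Iteration 1 (6 new):
  { p, s }  = ᶜ of { q, r, t }
  { p, q, r }  = ᶜ of { s, t }
  { p, r, s }  = ᶜ of { q, t }
  { q, s, t }  = { s, t } ∪ { q, t }
  { p, q, r, t }  = ᶜ of { s }
  { q, r, s, t }  = { s, t } ∪ { q, r, t }
  |family| = 12
Iteration 2: 6 new —
  { p }  = ᶜ of { q, r, s, t }
  { p, r }  = ᶜ of { q, s, t }
  { p, s, t }  = { s, t } ∪ { p, s }
  { p, q, r, s }  = { p, q, r } ∪ { p, r, s }
  { p, q, s, t }  = { q, t } ∪ { p, s }
  { p, r, s, t }  = { s, t } ∪ { p, r, s }
  |family| = 18
Iteration 3: 5 new —
  { q }  = ᶜ of { p, r, s, t }
  { r }  = ᶜ of { p, q, s, t }
  { t }  = ᶜ of { p, q, r, s }
  { q, r }  = ᶜ of { p, s, t }
  { p, q, t }  = { q, t } ∪ { p }
  |family| = 23
Iteration 4. New:
  { p, q }  = { q } ∪ { p }
  { p, t }  = { t } ∪ { p }
  { q, s }  = { q } ∪ { s }
  { r, s }  = ᶜ of { p, q, t }
  { r, t }  = { t } ∪ { r }
  { p, q, s }  = { q } ∪ { p, s }
  { p, r, t }  = { t } ∪ { p, r }
  { q, r, s }  = { q, r } ∪ { s }
  { r, s, t }  = { s, t } ∪ { r }
  |family| = 32
Iteration 5: already closed under ᶜ and ∪.

|σ(𝒞)| = 32.  σ(𝒞) = { {}, { p }, { q }, { r }, { s }, { t }, { p, q }, { p, r }, { p, s }, { p, t }, { q, r }, { q, s }, { q, t }, { r, s }, { r, t }, { s, t }, { p, q, r }, { p, q, s }, { p, q, t }, { p, r, s }, { p, r, t }, { p, s, t }, { q, r, s }, { q, r, t }, { q, s, t }, { r, s, t }, { p, q, r, s }, { p, q, r, t }, { p, q, s, t }, { p, r, s, t }, { q, r, s, t }, X }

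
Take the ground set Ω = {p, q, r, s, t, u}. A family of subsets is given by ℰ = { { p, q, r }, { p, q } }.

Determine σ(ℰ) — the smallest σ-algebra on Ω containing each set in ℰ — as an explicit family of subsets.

Answer: σ(ℰ) = { ∅, { r }, { p, q }, { p, q, r }, { s, t, u }, { r, s, t, u }, { p, q, s, t, u }, Ω }

Check:
Initial family (4 sets): { ∅, { p, q }, { p, q, r }, Ω }.
Pass 1: 2 new —
  { s, t, u }  = complement { p, q, r }
  { r, s, t, u }  = complement { p, q }
  [6 total]
Pass 2 (1 new):
  { p, q, s, t, u }  = { p, q } ∪ { s, t, u }
  [7 total]
Pass 3. New:
  { r }  = complement { p, q, s, t, u }
  [8 total]
After Pass 4 the family is unchanged; done.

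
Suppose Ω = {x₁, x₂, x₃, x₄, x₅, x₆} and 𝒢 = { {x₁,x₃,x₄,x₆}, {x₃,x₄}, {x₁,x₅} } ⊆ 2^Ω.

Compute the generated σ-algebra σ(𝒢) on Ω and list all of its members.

Answer: σ(𝒢) = { {}, {x₁}, {x₂}, {x₅}, {x₆}, {x₁,x₂}, {x₁,x₅}, {x₁,x₆}, {x₂,x₅}, {x₂,x₆}, {x₃,x₄}, {x₅,x₆}, {x₁,x₂,x₅}, {x₁,x₂,x₆}, {x₁,x₃,x₄}, {x₁,x₅,x₆}, {x₂,x₃,x₄}, {x₂,x₅,x₆}, {x₃,x₄,x₅}, {x₃,x₄,x₆}, {x₁,x₂,x₃,x₄}, {x₁,x₂,x₅,x₆}, {x₁,x₃,x₄,x₅}, {x₁,x₃,x₄,x₆}, {x₂,x₃,x₄,x₅}, {x₂,x₃,x₄,x₆}, {x₃,x₄,x₅,x₆}, {x₁,x₂,x₃,x₄,x₅}, {x₁,x₂,x₃,x₄,x₆}, {x₁,x₃,x₄,x₅,x₆}, {x₂,x₃,x₄,x₅,x₆}, Ω }

Working:
Initial family (5 sets): { {}, {x₁,x₅}, {x₃,x₄}, {x₁,x₃,x₄,x₆}, Ω }.
Step 1 adds 5:
  {x₂,x₅}  = Ω∖{x₁,x₃,x₄,x₆}
  {x₁,x₂,x₅,x₆}  = Ω∖{x₃,x₄}
  {x₁,x₃,x₄,x₅}  = {x₃,x₄} ∪ {x₁,x₅}
  {x₂,x₃,x₄,x₆}  = Ω∖{x₁,x₅}
  {x₁,x₃,x₄,x₅,x₆}  = {x₁,x₃,x₄,x₆} ∪ {x₁,x₅}
  — 10 sets.
Step 2: 7 new —
  {x₂}  = Ω∖{x₁,x₃,x₄,x₅,x₆}
  {x₂,x₆}  = Ω∖{x₁,x₃,x₄,x₅}
  {x₁,x₂,x₅}  = {x₂,x₅} ∪ {x₁,x₅}
  {x₂,x₃,x₄,x₅}  = {x₂,x₅} ∪ {x₃,x₄}
  {x₁,x₂,x₃,x₄,x₅}  = {x₂,x₅} ∪ {x₁,x₃,x₄,x₅}
  {x₁,x₂,x₃,x₄,x₆}  = {x₂,x₃,x₄,x₆} ∪ {x₁,x₃,x₄,x₆}
  {x₂,x₃,x₄,x₅,x₆}  = {x₂,x₅} ∪ {x₂,x₃,x₄,x₆}
  — 17 sets.
Step 3: 7 new —
  {x₁}  = Ω∖{x₂,x₃,x₄,x₅,x₆}
  {x₅}  = Ω∖{x₁,x₂,x₃,x₄,x₆}
  {x₆}  = Ω∖{x₁,x₂,x₃,x₄,x₅}
  {x₁,x₆}  = Ω∖{x₂,x₃,x₄,x₅}
  {x₂,x₃,x₄}  = {x₃,x₄} ∪ {x₂}
  {x₂,x₅,x₆}  = {x₂,x₅} ∪ {x₂,x₆}
  {x₃,x₄,x₆}  = Ω∖{x₁,x₂,x₅}
  — 24 sets.
Step 4: 8 new —
  {x₁,x₂}  = {x₂} ∪ {x₁}
  {x₅,x₆}  = {x₆} ∪ {x₅}
  {x₁,x₂,x₆}  = {x₁,x₆} ∪ {x₂}
  {x₁,x₃,x₄}  = Ω∖{x₂,x₅,x₆}
  {x₁,x₅,x₆}  = Ω∖{x₂,x₃,x₄}
  {x₃,x₄,x₅}  = {x₃,x₄} ∪ {x₅}
  {x₁,x₂,x₃,x₄}  = {x₂,x₃,x₄} ∪ {x₁}
  {x₃,x₄,x₅,x₆}  = {x₅} ∪ {x₃,x₄,x₆}
  — 32 sets.
Step 5: no new sets; the family is a σ-algebra.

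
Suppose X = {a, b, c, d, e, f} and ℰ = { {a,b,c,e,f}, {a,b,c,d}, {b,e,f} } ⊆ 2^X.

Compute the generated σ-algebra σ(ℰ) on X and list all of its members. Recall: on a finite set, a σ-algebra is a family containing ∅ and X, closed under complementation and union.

Seed the family with ℰ together with ∅ and X: { {}, {b,e,f}, {a,b,c,d}, {a,b,c,e,f}, X }.
Step 1: 3 new —
  {d}  = X∖{a,b,c,e,f}
  {e,f}  = X∖{a,b,c,d}
  {a,c,d}  = X∖{b,e,f}
  — 8 sets.
Step 2. New:
  {d,e,f}  = {d} ∪ {e,f}
  {b,d,e,f}  = {d} ∪ {b,e,f}
  {a,c,d,e,f}  = {a,c,d} ∪ {e,f}
  — 11 sets.
Step 3 adds 3:
  {b}  = X∖{a,c,d,e,f}
  {a,c}  = X∖{b,d,e,f}
  {a,b,c}  = X∖{d,e,f}
  — 14 sets.
Step 4 (2 new):
  {b,d}  = {d} ∪ {b}
  {a,c,e,f}  = {e,f} ∪ {a,c}
  — 16 sets.
Step 5: closed — nothing new.

σ(ℰ) = { {}, {b}, {d}, {a,c}, {b,d}, {e,f}, {a,b,c}, {a,c,d}, {b,e,f}, {d,e,f}, {a,b,c,d}, {a,c,e,f}, {b,d,e,f}, {a,b,c,e,f}, {a,c,d,e,f}, X }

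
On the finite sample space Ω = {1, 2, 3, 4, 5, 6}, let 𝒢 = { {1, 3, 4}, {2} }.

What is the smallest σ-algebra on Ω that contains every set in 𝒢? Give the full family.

σ(𝒢) (8 sets): { {}, {2}, {5, 6}, {1, 3, 4}, {2, 5, 6}, {1, 2, 3, 4}, {1, 3, 4, 5, 6}, Ω }

Working:
Seed the family with 𝒢 together with ∅ and Ω: { {}, {2}, {1, 3, 4}, Ω }.
Iteration 1. New:
  {2, 5, 6}  = complement {1, 3, 4}
  {1, 2, 3, 4}  = {2} ∪ {1, 3, 4}
  {1, 3, 4, 5, 6}  = complement {2}
  (now 7)
Iteration 2: 1 new —
  {5, 6}  = complement {1, 2, 3, 4}
  (now 8)
Iteration 3: stable.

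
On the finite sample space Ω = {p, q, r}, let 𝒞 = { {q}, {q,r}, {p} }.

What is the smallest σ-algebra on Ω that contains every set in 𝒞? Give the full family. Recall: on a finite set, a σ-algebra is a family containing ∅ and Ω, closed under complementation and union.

Seed the family with 𝒞 together with ∅ and Ω: { ∅, {p}, {q}, {q,r}, Ω }.
Iteration 1: 2 new —
  {p,q}  = {q} ∪ {p}
  {p,r}  = Ω∖{q}
Iteration 2: 1 new —
  {r}  = Ω∖{p,q}
Iteration 3 adds nothing — fixpoint reached.

Hence σ(𝒞) has 8 members: { ∅, {p}, {q}, {r}, {p,q}, {p,r}, {q,r}, Ω }.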